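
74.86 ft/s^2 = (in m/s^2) 22.82. Check: 1 ft/s^2 = 0.3048 m/s^2, so 74.86 ft/s^2 = 74.86 * 0.3048 = 22.817328 m/s^2. Result: 22.817328 m/s^2 ≈ 22.82 m/s^2 (4 s.f.).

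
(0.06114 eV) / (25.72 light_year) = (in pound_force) 9.05e-39. Check: 1 eV = 1.6021766e-19 J, so 0.06114 eV = 0.06114 * 1.6021766e-19 = 9.7957079e-21 J. 1 light_year = 9.4607305e+15 m, so 25.72 light_year = 25.72 * 9.4607305e+15 = 2.4332999e+17 m. Combine: 9.7957079e-21 J / 2.4332999e+17 m = 4.0256887e-38 N. 1 pound_force = 4.4482216 N, so 4.0256887e-38 N = 4.0256887e-38 / 4.4482216 = 9.0501083e-39 pound_force ≈ 9.05e-39 pound_force (4 s.f.).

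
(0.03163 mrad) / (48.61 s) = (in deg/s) 1 mrad = 0.001 rad, so 0.03163 mrad = 0.03163 * 0.001 = 3.163e-05 rad. 48.61 s is already in s. Combine: 3.163e-05 rad / 48.61 s = 6.5068916e-07 rad/s. 1 deg/s = 0.017453293 rad/s, so 6.5068916e-07 rad/s = 6.5068916e-07 / 0.017453293 = 3.7281743e-05 deg/s ≈ 3.728e-05 deg/s (4 s.f.). Final answer: 3.728e-05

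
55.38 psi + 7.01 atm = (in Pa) 1 psi = 6894.7573 Pa, so 55.38 psi = 55.38 * 6894.7573 = 381831.66 Pa. 1 atm = 101325 Pa, so 7.01 atm = 7.01 * 101325 = 710288.25 Pa. Sum: 381831.66 + 710288.25 = 1092119.9 Pa. Result: 1092119.9 Pa ≈ 1.092e+06 Pa (4 s.f.). Final answer: 1.092e+06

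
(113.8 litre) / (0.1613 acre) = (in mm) 1 litre = 0.001 m^3, so 113.8 litre = 113.8 * 0.001 = 0.1138 m^3. 1 acre = 4046.8564 m^2, so 0.1613 acre = 0.1613 * 4046.8564 = 652.75794 m^2. Combine: 0.1138 m^3 / 652.75794 m^2 = 0.00017433721 m. 1 mm = 0.001 m, so 0.00017433721 m = 0.00017433721 / 0.001 = 0.17433721 mm ≈ 0.1743 mm (4 s.f.). Final answer: 0.1743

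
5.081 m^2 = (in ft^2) 1 ft^2 = 0.09290304 m^2, so 5.081 m^2 = 5.081 / 0.09290304 = 54.691429 ft^2 ≈ 54.69 ft^2 (4 s.f.). Final answer: 54.69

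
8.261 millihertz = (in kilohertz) 8.261e-06. Check: 1 millihertz = 0.001 Hz, so 8.261 millihertz = 8.261 * 0.001 = 0.008261 Hz. 1 kilohertz = 1000 Hz, so 0.008261 Hz = 0.008261 / 1000 = 8.261e-06 kilohertz.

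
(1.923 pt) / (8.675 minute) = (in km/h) 4.692e-06. Check: 1 pt = 0.00035277778 m, so 1.923 pt = 1.923 * 0.00035277778 = 0.00067839167 m. 1 minute = 60 s, so 8.675 minute = 8.675 * 60 = 520.5 s. Combine: 0.00067839167 m / 520.5 s = 1.3033461e-06 m/s. 1 km/h = 0.27777778 m/s, so 1.3033461e-06 m/s = 1.3033461e-06 / 0.27777778 = 4.6920461e-06 km/h ≈ 4.692e-06 km/h (4 s.f.).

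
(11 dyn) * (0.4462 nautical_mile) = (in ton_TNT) 1 dyn = 1e-05 N, so 11 dyn = 11 * 1e-05 = 0.00011 N. 1 nautical_mile = 1852 m, so 0.4462 nautical_mile = 0.4462 * 1852 = 826.3624 m. Combine: 0.00011 N * 826.3624 m = 0.090899864 J. 1 ton_TNT = 4.184e+09 J, so 0.090899864 J = 0.090899864 / 4.184e+09 = 2.1725589e-11 ton_TNT ≈ 2.173e-11 ton_TNT (4 s.f.). Final answer: 2.173e-11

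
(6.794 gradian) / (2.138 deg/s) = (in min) 0.04767. Check: 1 gradian = 0.015707963 rad, so 6.794 gradian = 6.794 * 0.015707963 = 0.1067199 rad. 1 deg/s = 0.017453293 rad/s, so 2.138 deg/s = 2.138 * 0.017453293 = 0.037315139 rad/s. Combine: 0.1067199 rad / 0.037315139 rad/s = 2.8599626 s. 1 min = 60 s, so 2.8599626 s = 2.8599626 / 60 = 0.047666043 min ≈ 0.04767 min (4 s.f.).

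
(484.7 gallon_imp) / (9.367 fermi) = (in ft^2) 1 gallon_imp = 0.00454609 m^3, so 484.7 gallon_imp = 484.7 * 0.00454609 = 2.2034898 m^3. 1 fermi = 1e-15 m, so 9.367 fermi = 9.367 * 1e-15 = 9.367e-15 m. Combine: 2.2034898 m^3 / 9.367e-15 m = 2.3523965e+14 m^2. 1 ft^2 = 0.09290304 m^2, so 2.3523965e+14 m^2 = 2.3523965e+14 / 0.09290304 = 2.5320985e+15 ft^2 ≈ 2.532e+15 ft^2 (4 s.f.). Final answer: 2.532e+15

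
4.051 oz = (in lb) 1 oz = 0.028349523 kg, so 4.051 oz = 4.051 * 0.028349523 = 0.11484392 kg. 1 lb = 0.45359237 kg, so 0.11484392 kg = 0.11484392 / 0.45359237 = 0.2531875 lb ≈ 0.2532 lb (4 s.f.). Final answer: 0.2532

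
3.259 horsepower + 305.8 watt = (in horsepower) 3.669. Check: 1 horsepower = 745.69987 W, so 3.259 horsepower = 3.259 * 745.69987 = 2430.2359 W. 305.8 watt = 305.8 W. Sum: 2430.2359 + 305.8 = 2736.0359 W. 1 horsepower = 745.69987 W, so 2736.0359 W = 2736.0359 / 745.69987 = 3.6690846 horsepower ≈ 3.669 horsepower (4 s.f.).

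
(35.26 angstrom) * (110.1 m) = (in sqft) 4.179e-06. Check: 1 angstrom = 1e-10 m, so 35.26 angstrom = 35.26 * 1e-10 = 3.526e-09 m. 110.1 m is already in m. Combine: 3.526e-09 m * 110.1 m = 3.882126e-07 m^2. 1 sqft = 0.09290304 m^2, so 3.882126e-07 m^2 = 3.882126e-07 / 0.09290304 = 4.1786856e-06 sqft ≈ 4.179e-06 sqft (4 s.f.).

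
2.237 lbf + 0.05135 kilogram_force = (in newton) 1 lbf = 4.4482216 N, so 2.237 lbf = 2.237 * 4.4482216 = 9.9506718 N. 1 kilogram_force = 9.80665 N, so 0.05135 kilogram_force = 0.05135 * 9.80665 = 0.50357148 N. Sum: 9.9506718 + 0.50357148 = 10.454243 N. 10.454243 N = 10.454243 newton ≈ 10.45 newton (4 s.f.). Final answer: 10.45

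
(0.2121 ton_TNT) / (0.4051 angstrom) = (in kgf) 1 ton_TNT = 4.184e+09 J, so 0.2121 ton_TNT = 0.2121 * 4.184e+09 = 8.874264e+08 J. 1 angstrom = 1e-10 m, so 0.4051 angstrom = 0.4051 * 1e-10 = 4.051e-11 m. Combine: 8.874264e+08 J / 4.051e-11 m = 2.1906354e+19 N. 1 kgf = 9.80665 N, so 2.1906354e+19 N = 2.1906354e+19 / 9.80665 = 2.2338264e+18 kgf ≈ 2.234e+18 kgf (4 s.f.). Final answer: 2.234e+18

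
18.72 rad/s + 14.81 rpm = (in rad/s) 20.27. Check: 18.72 rad/s is already in rad/s. 1 rpm = 0.10471976 rad/s, so 14.81 rpm = 14.81 * 0.10471976 = 1.5508996 rad/s. Sum: 18.72 + 1.5508996 = 20.2709 rad/s. Result: 20.2709 rad/s ≈ 20.27 rad/s (4 s.f.).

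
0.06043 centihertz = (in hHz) 1 centihertz = 0.01 Hz, so 0.06043 centihertz = 0.06043 * 0.01 = 0.0006043 Hz. 1 hHz = 100 Hz, so 0.0006043 Hz = 0.0006043 / 100 = 6.043e-06 hHz. Final answer: 6.043e-06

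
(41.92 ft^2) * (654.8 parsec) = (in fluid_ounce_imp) 2.769e+24. Check: 1 ft^2 = 0.09290304 m^2, so 41.92 ft^2 = 41.92 * 0.09290304 = 3.8944954 m^2. 1 parsec = 3.0856776e+16 m, so 654.8 parsec = 654.8 * 3.0856776e+16 = 2.0205017e+19 m. Combine: 3.8944954 m^2 * 2.0205017e+19 m = 7.8688346e+19 m^3. 1 fluid_ounce_imp = 2.8413063e-05 m^3, so 7.8688346e+19 m^3 = 7.8688346e+19 / 2.8413063e-05 = 2.7694426e+24 fluid_ounce_imp ≈ 2.769e+24 fluid_ounce_imp (4 s.f.).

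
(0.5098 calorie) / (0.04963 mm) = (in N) 1 calorie = 4.184 J, so 0.5098 calorie = 0.5098 * 4.184 = 2.1330032 J. 1 mm = 0.001 m, so 0.04963 mm = 0.04963 * 0.001 = 4.963e-05 m. Combine: 2.1330032 J / 4.963e-05 m = 42978.102 N. Result: 42978.102 N ≈ 4.298e+04 N (4 s.f.). Final answer: 4.298e+04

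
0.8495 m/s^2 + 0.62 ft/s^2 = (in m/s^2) 0.8495 m/s^2 is already in m/s^2. 1 ft/s^2 = 0.3048 m/s^2, so 0.62 ft/s^2 = 0.62 * 0.3048 = 0.188976 m/s^2. Sum: 0.8495 + 0.188976 = 1.038476 m/s^2. Result: 1.038476 m/s^2 ≈ 1.038 m/s^2 (4 s.f.). Final answer: 1.038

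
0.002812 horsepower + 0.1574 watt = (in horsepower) 1 horsepower = 745.69987 W, so 0.002812 horsepower = 0.002812 * 745.69987 = 2.096908 W. 0.1574 watt = 0.1574 W. Sum: 2.096908 + 0.1574 = 2.254308 W. 1 horsepower = 745.69987 W, so 2.254308 W = 2.254308 / 745.69987 = 0.0030230769 horsepower ≈ 0.003023 horsepower (4 s.f.). Final answer: 0.003023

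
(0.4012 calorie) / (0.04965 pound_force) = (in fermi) 1 calorie = 4.184 J, so 0.4012 calorie = 0.4012 * 4.184 = 1.6786208 J. 1 pound_force = 4.4482216 N, so 0.04965 pound_force = 0.04965 * 4.4482216 = 0.2208542 N. Combine: 1.6786208 J / 0.2208542 N = 7.6005834 m. 1 fermi = 1e-15 m, so 7.6005834 m = 7.6005834 / 1e-15 = 7.6005834e+15 fermi ≈ 7.601e+15 fermi (4 s.f.). Final answer: 7.601e+15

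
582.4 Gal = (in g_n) 0.5939. Check: 1 Gal = 0.01 m/s^2, so 582.4 Gal = 582.4 * 0.01 = 5.824 m/s^2. 1 g_n = 9.80665 m/s^2, so 5.824 m/s^2 = 5.824 / 9.80665 = 0.59388272 g_n ≈ 0.5939 g_n (4 s.f.).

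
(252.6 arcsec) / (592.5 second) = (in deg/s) 0.0001184. Check: 1 arcsec = 4.8481368e-06 rad, so 252.6 arcsec = 252.6 * 4.8481368e-06 = 0.0012246394 rad. 592.5 second = 592.5 s. Combine: 0.0012246394 rad / 592.5 s = 2.0669019e-06 rad/s. 1 deg/s = 0.017453293 rad/s, so 2.0669019e-06 rad/s = 2.0669019e-06 / 0.017453293 = 0.00011842475 deg/s ≈ 0.0001184 deg/s (4 s.f.).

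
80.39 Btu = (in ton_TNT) 2.027e-05. Check: 1 Btu = 1055.0559 J, so 80.39 Btu = 80.39 * 1055.0559 = 84815.94 J. 1 ton_TNT = 4.184e+09 J, so 84815.94 J = 84815.94 / 4.184e+09 = 2.0271496e-05 ton_TNT ≈ 2.027e-05 ton_TNT (4 s.f.).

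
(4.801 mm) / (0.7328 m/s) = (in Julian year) 2.076e-10. Check: 1 mm = 0.001 m, so 4.801 mm = 4.801 * 0.001 = 0.004801 m. 0.7328 m/s is already in m/s. Combine: 0.004801 m / 0.7328 m/s = 0.006551583 s. 1 Julian year = 31557600 s, so 0.006551583 s = 0.006551583 / 31557600 = 2.0760714e-10 Julian year ≈ 2.076e-10 Julian year (4 s.f.).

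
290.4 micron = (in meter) 1 micron = 1e-06 m, so 290.4 micron = 290.4 * 1e-06 = 0.0002904 m. 0.0002904 m = 0.0002904 meter. Final answer: 0.0002904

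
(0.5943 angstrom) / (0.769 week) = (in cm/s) 1.278e-14. Check: 1 angstrom = 1e-10 m, so 0.5943 angstrom = 0.5943 * 1e-10 = 5.943e-11 m. 1 week = 604800 s, so 0.769 week = 0.769 * 604800 = 465091.2 s. Combine: 5.943e-11 m / 465091.2 s = 1.2778139e-16 m/s. 1 cm/s = 0.01 m/s, so 1.2778139e-16 m/s = 1.2778139e-16 / 0.01 = 1.2778139e-14 cm/s ≈ 1.278e-14 cm/s (4 s.f.).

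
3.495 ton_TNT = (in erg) 1 ton_TNT = 4.184e+09 J, so 3.495 ton_TNT = 3.495 * 4.184e+09 = 1.462308e+10 J. 1 erg = 1e-07 J, so 1.462308e+10 J = 1.462308e+10 / 1e-07 = 1.462308e+17 erg ≈ 1.462e+17 erg (4 s.f.). Final answer: 1.462e+17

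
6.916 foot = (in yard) 1 foot = 0.3048 m, so 6.916 foot = 6.916 * 0.3048 = 2.1079968 m. 1 yard = 0.9144 m, so 2.1079968 m = 2.1079968 / 0.9144 = 2.3053333 yard ≈ 2.305 yard (4 s.f.). Final answer: 2.305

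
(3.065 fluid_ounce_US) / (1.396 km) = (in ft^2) 1 fluid_ounce_US = 2.957353e-05 m^3, so 3.065 fluid_ounce_US = 3.065 * 2.957353e-05 = 9.0642868e-05 m^3. 1 km = 1000 m, so 1.396 km = 1.396 * 1000 = 1396 m. Combine: 9.0642868e-05 m^3 / 1396 m = 6.4930421e-08 m^2. 1 ft^2 = 0.09290304 m^2, so 6.4930421e-08 m^2 = 6.4930421e-08 / 0.09290304 = 6.9890524e-07 ft^2 ≈ 6.989e-07 ft^2 (4 s.f.). Final answer: 6.989e-07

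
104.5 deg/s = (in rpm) 17.42. Check: 1 deg/s = 0.017453293 rad/s, so 104.5 deg/s = 104.5 * 0.017453293 = 1.8238691 rad/s. 1 rpm = 0.10471976 rad/s, so 1.8238691 rad/s = 1.8238691 / 0.10471976 = 17.416667 rpm ≈ 17.42 rpm (4 s.f.).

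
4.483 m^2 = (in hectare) 0.0004483. Check: 1 hectare = 10000 m^2, so 4.483 m^2 = 4.483 / 10000 = 0.0004483 hectare.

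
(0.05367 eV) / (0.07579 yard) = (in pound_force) 1 eV = 1.6021766e-19 J, so 0.05367 eV = 0.05367 * 1.6021766e-19 = 8.598882e-21 J. 1 yard = 0.9144 m, so 0.07579 yard = 0.07579 * 0.9144 = 0.069302376 m. Combine: 8.598882e-21 J / 0.069302376 m = 1.2407774e-19 N. 1 pound_force = 4.4482216 N, so 1.2407774e-19 N = 1.2407774e-19 / 4.4482216 = 2.7893785e-20 pound_force ≈ 2.789e-20 pound_force (4 s.f.). Final answer: 2.789e-20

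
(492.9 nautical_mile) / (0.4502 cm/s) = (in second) 2.028e+08. Check: 1 nautical_mile = 1852 m, so 492.9 nautical_mile = 492.9 * 1852 = 912850.8 m. 1 cm/s = 0.01 m/s, so 0.4502 cm/s = 0.4502 * 0.01 = 0.004502 m/s. Combine: 912850.8 m / 0.004502 m/s = 2.0276562e+08 s. 2.0276562e+08 s = 2.0276562e+08 second ≈ 2.028e+08 second (4 s.f.).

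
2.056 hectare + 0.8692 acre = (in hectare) 1 hectare = 10000 m^2, so 2.056 hectare = 2.056 * 10000 = 20560 m^2. 1 acre = 4046.8564 m^2, so 0.8692 acre = 0.8692 * 4046.8564 = 3517.5276 m^2. Sum: 20560 + 3517.5276 = 24077.528 m^2. 1 hectare = 10000 m^2, so 24077.528 m^2 = 24077.528 / 10000 = 2.4077528 hectare ≈ 2.408 hectare (4 s.f.). Final answer: 2.408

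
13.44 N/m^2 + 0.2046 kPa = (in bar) 13.44 N/m^2 = 13.44 Pa. 1 kPa = 1000 Pa, so 0.2046 kPa = 0.2046 * 1000 = 204.6 Pa. Sum: 13.44 + 204.6 = 218.04 Pa. 1 bar = 100000 Pa, so 218.04 Pa = 218.04 / 100000 = 0.0021804 bar ≈ 0.00218 bar (4 s.f.). Final answer: 0.00218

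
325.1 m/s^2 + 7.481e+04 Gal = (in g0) 325.1 m/s^2 is already in m/s^2. 1 Gal = 0.01 m/s^2, so 7.481e+04 Gal = 7.481e+04 * 0.01 = 748.1 m/s^2. Sum: 325.1 + 748.1 = 1073.2 m/s^2. 1 g0 = 9.80665 m/s^2, so 1073.2 m/s^2 = 1073.2 / 9.80665 = 109.43594 g0 ≈ 109.4 g0 (4 s.f.). Final answer: 109.4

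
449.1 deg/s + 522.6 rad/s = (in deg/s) 1 deg/s = 0.017453293 rad/s, so 449.1 deg/s = 449.1 * 0.017453293 = 7.8382737 rad/s. 522.6 rad/s is already in rad/s. Sum: 7.8382737 + 522.6 = 530.43827 rad/s. 1 deg/s = 0.017453293 rad/s, so 530.43827 rad/s = 530.43827 / 0.017453293 = 30391.874 deg/s ≈ 3.039e+04 deg/s (4 s.f.). Final answer: 3.039e+04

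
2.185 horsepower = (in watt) 1 horsepower = 745.69987 W, so 2.185 horsepower = 2.185 * 745.69987 = 1629.3542 W. 1629.3542 W = 1629.3542 watt ≈ 1629 watt (4 s.f.). Final answer: 1629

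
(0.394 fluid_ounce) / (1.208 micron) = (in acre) 1 fluid_ounce = 2.957353e-05 m^3, so 0.394 fluid_ounce = 0.394 * 2.957353e-05 = 1.1651971e-05 m^3. 1 micron = 1e-06 m, so 1.208 micron = 1.208 * 1e-06 = 1.208e-06 m. Combine: 1.1651971e-05 m^3 / 1.208e-06 m = 9.6456711 m^2. 1 acre = 4046.8564 m^2, so 9.6456711 m^2 = 9.6456711 / 4046.8564 = 0.0023834972 acre ≈ 0.002383 acre (4 s.f.). Final answer: 0.002383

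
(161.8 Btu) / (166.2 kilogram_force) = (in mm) 1.047e+05. Check: 1 Btu = 1055.0559 J, so 161.8 Btu = 161.8 * 1055.0559 = 170708.04 J. 1 kilogram_force = 9.80665 N, so 166.2 kilogram_force = 166.2 * 9.80665 = 1629.8652 N. Combine: 170708.04 J / 1629.8652 N = 104.73752 m. 1 mm = 0.001 m, so 104.73752 m = 104.73752 / 0.001 = 104737.52 mm ≈ 1.047e+05 mm (4 s.f.).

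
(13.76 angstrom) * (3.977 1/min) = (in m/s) 1 angstrom = 1e-10 m, so 13.76 angstrom = 13.76 * 1e-10 = 1.376e-09 m. 1 1/min = 0.016666667 Hz, so 3.977 1/min = 3.977 * 0.016666667 = 0.066283333 Hz. Combine: 1.376e-09 m * 0.066283333 Hz = 9.1205867e-11 m/s. Result: 9.1205867e-11 m/s ≈ 9.121e-11 m/s (4 s.f.). Final answer: 9.121e-11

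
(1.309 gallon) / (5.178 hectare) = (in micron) 0.0957. Check: 1 gallon = 0.0037854118 m^3, so 1.309 gallon = 1.309 * 0.0037854118 = 0.004955104 m^3. 1 hectare = 10000 m^2, so 5.178 hectare = 5.178 * 10000 = 51780 m^2. Combine: 0.004955104 m^3 / 51780 m^2 = 9.5695327e-08 m. 1 micron = 1e-06 m, so 9.5695327e-08 m = 9.5695327e-08 / 1e-06 = 0.095695327 micron ≈ 0.0957 micron (4 s.f.).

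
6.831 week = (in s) 1 week = 604800 s, so 6.831 week = 6.831 * 604800 = 4131388.8 s. Result: 4131388.8 s ≈ 4.131e+06 s (4 s.f.). Final answer: 4.131e+06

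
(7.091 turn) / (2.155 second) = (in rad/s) 1 turn = 6.2831853 rad, so 7.091 turn = 7.091 * 6.2831853 = 44.554067 rad. 2.155 second = 2.155 s. Combine: 44.554067 rad / 2.155 s = 20.674741 rad/s. Result: 20.674741 rad/s ≈ 20.67 rad/s (4 s.f.). Final answer: 20.67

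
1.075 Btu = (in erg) 1.134e+10. Check: 1 Btu = 1055.0559 J, so 1.075 Btu = 1.075 * 1055.0559 = 1134.185 J. 1 erg = 1e-07 J, so 1134.185 J = 1134.185 / 1e-07 = 1.134185e+10 erg ≈ 1.134e+10 erg (4 s.f.).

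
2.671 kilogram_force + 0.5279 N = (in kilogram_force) 2.725. Check: 1 kilogram_force = 9.80665 N, so 2.671 kilogram_force = 2.671 * 9.80665 = 26.193562 N. 0.5279 N is already in N. Sum: 26.193562 + 0.5279 = 26.721462 N. 1 kilogram_force = 9.80665 N, so 26.721462 N = 26.721462 / 9.80665 = 2.7248308 kilogram_force ≈ 2.725 kilogram_force (4 s.f.).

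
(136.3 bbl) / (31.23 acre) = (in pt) 1 bbl = 0.15898729 m^3, so 136.3 bbl = 136.3 * 0.15898729 = 21.669968 m^3. 1 acre = 4046.8564 m^2, so 31.23 acre = 31.23 * 4046.8564 = 126383.33 m^2. Combine: 21.669968 m^3 / 126383.33 m^2 = 0.00017146224 m. 1 pt = 0.00035277778 m, so 0.00017146224 m = 0.00017146224 / 0.00035277778 = 0.4860347 pt ≈ 0.486 pt (4 s.f.). Final answer: 0.486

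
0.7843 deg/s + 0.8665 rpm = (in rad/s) 1 deg/s = 0.017453293 rad/s, so 0.7843 deg/s = 0.7843 * 0.017453293 = 0.013688617 rad/s. 1 rpm = 0.10471976 rad/s, so 0.8665 rpm = 0.8665 * 0.10471976 = 0.090739668 rad/s. Sum: 0.013688617 + 0.090739668 = 0.10442829 rad/s. Result: 0.10442829 rad/s ≈ 0.1044 rad/s (4 s.f.). Final answer: 0.1044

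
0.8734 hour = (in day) 0.03639. Check: 1 hour = 3600 s, so 0.8734 hour = 0.8734 * 3600 = 3144.24 s. 1 day = 86400 s, so 3144.24 s = 3144.24 / 86400 = 0.036391667 day ≈ 0.03639 day (4 s.f.).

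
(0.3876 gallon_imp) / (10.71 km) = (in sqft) 1 gallon_imp = 0.00454609 m^3, so 0.3876 gallon_imp = 0.3876 * 0.00454609 = 0.0017620645 m^3. 1 km = 1000 m, so 10.71 km = 10.71 * 1000 = 10710 m. Combine: 0.0017620645 m^3 / 10710 m = 1.6452516e-07 m^2. 1 sqft = 0.09290304 m^2, so 1.6452516e-07 m^2 = 1.6452516e-07 / 0.09290304 = 1.7709341e-06 sqft ≈ 1.771e-06 sqft (4 s.f.). Final answer: 1.771e-06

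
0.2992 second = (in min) 0.004987. Check: 0.2992 second = 0.2992 s. 1 min = 60 s, so 0.2992 s = 0.2992 / 60 = 0.0049866667 min ≈ 0.004987 min (4 s.f.).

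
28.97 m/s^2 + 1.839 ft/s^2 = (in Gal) 2953. Check: 28.97 m/s^2 is already in m/s^2. 1 ft/s^2 = 0.3048 m/s^2, so 1.839 ft/s^2 = 1.839 * 0.3048 = 0.5605272 m/s^2. Sum: 28.97 + 0.5605272 = 29.530527 m/s^2. 1 Gal = 0.01 m/s^2, so 29.530527 m/s^2 = 29.530527 / 0.01 = 2953.0527 Gal ≈ 2953 Gal (4 s.f.).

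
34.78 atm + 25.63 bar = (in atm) 1 atm = 101325 Pa, so 34.78 atm = 34.78 * 101325 = 3524083.5 Pa. 1 bar = 100000 Pa, so 25.63 bar = 25.63 * 100000 = 2563000 Pa. Sum: 3524083.5 + 2563000 = 6087083.5 Pa. 1 atm = 101325 Pa, so 6087083.5 Pa = 6087083.5 / 101325 = 60.074843 atm ≈ 60.07 atm (4 s.f.). Final answer: 60.07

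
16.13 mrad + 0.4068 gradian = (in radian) 1 mrad = 0.001 rad, so 16.13 mrad = 16.13 * 0.001 = 0.01613 rad. 1 gradian = 0.015707963 rad, so 0.4068 gradian = 0.4068 * 0.015707963 = 0.0063899995 rad. Sum: 0.01613 + 0.0063899995 = 0.022519999 rad. 0.022519999 rad = 0.022519999 radian ≈ 0.02252 radian (4 s.f.). Final answer: 0.02252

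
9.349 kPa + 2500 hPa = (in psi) 1 kPa = 1000 Pa, so 9.349 kPa = 9.349 * 1000 = 9349 Pa. 1 hPa = 100 Pa, so 2500 hPa = 2500 * 100 = 250000 Pa. Sum: 9349 + 250000 = 259349 Pa. 1 psi = 6894.7573 Pa, so 259349 Pa = 259349 / 6894.7573 = 37.615392 psi ≈ 37.62 psi (4 s.f.). Final answer: 37.62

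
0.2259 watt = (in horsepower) 0.2259 watt = 0.2259 W. 1 horsepower = 745.69987 W, so 0.2259 W = 0.2259 / 745.69987 = 0.00030293689 horsepower ≈ 0.0003029 horsepower (4 s.f.). Final answer: 0.0003029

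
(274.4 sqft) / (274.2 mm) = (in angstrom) 1 sqft = 0.09290304 m^2, so 274.4 sqft = 274.4 * 0.09290304 = 25.492594 m^2. 1 mm = 0.001 m, so 274.2 mm = 274.2 * 0.001 = 0.2742 m. Combine: 25.492594 m^2 / 0.2742 m = 92.970803 m. 1 angstrom = 1e-10 m, so 92.970803 m = 92.970803 / 1e-10 = 9.2970803e+11 angstrom ≈ 9.297e+11 angstrom (4 s.f.). Final answer: 9.297e+11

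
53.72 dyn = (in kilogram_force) 5.478e-05. Check: 1 dyn = 1e-05 N, so 53.72 dyn = 53.72 * 1e-05 = 0.0005372 N. 1 kilogram_force = 9.80665 N, so 0.0005372 N = 0.0005372 / 9.80665 = 5.4779155e-05 kilogram_force ≈ 5.478e-05 kilogram_force (4 s.f.).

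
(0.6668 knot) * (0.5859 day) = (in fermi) 1 knot = 0.51444444 m/s, so 0.6668 knot = 0.6668 * 0.51444444 = 0.34303156 m/s. 1 day = 86400 s, so 0.5859 day = 0.5859 * 86400 = 50621.76 s. Combine: 0.34303156 m/s * 50621.76 s = 17364.861 m. 1 fermi = 1e-15 m, so 17364.861 m = 17364.861 / 1e-15 = 1.7364861e+19 fermi ≈ 1.736e+19 fermi (4 s.f.). Final answer: 1.736e+19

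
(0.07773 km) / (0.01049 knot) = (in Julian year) 0.0004564. Check: 1 km = 1000 m, so 0.07773 km = 0.07773 * 1000 = 77.73 m. 1 knot = 0.51444444 m/s, so 0.01049 knot = 0.01049 * 0.51444444 = 0.0053965222 m/s. Combine: 77.73 m / 0.0053965222 m/s = 14403.721 s. 1 Julian year = 31557600 s, so 14403.721 s = 14403.721 / 31557600 = 0.00045642637 Julian year ≈ 0.0004564 Julian year (4 s.f.).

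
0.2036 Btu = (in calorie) 51.34. Check: 1 Btu = 1055.0559 J, so 0.2036 Btu = 0.2036 * 1055.0559 = 214.80937 J. 1 calorie = 4.184 J, so 214.80937 J = 214.80937 / 4.184 = 51.340672 calorie ≈ 51.34 calorie (4 s.f.).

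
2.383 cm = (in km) 1 cm = 0.01 m, so 2.383 cm = 2.383 * 0.01 = 0.02383 m. 1 km = 1000 m, so 0.02383 m = 0.02383 / 1000 = 2.383e-05 km. Final answer: 2.383e-05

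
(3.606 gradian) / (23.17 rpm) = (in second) 0.02334. Check: 1 gradian = 0.015707963 rad, so 3.606 gradian = 3.606 * 0.015707963 = 0.056642916 rad. 1 rpm = 0.10471976 rad/s, so 23.17 rpm = 23.17 * 0.10471976 = 2.4263567 rad/s. Combine: 0.056642916 rad / 2.4263567 rad/s = 0.023344842 s. 0.023344842 s = 0.023344842 second ≈ 0.02334 second (4 s.f.).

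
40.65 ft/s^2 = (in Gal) 1 ft/s^2 = 0.3048 m/s^2, so 40.65 ft/s^2 = 40.65 * 0.3048 = 12.39012 m/s^2. 1 Gal = 0.01 m/s^2, so 12.39012 m/s^2 = 12.39012 / 0.01 = 1239.012 Gal ≈ 1239 Gal (4 s.f.). Final answer: 1239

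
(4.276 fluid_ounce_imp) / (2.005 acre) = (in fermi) 1 fluid_ounce_imp = 2.8413063e-05 m^3, so 4.276 fluid_ounce_imp = 4.276 * 2.8413063e-05 = 0.00012149426 m^3. 1 acre = 4046.8564 m^2, so 2.005 acre = 2.005 * 4046.8564 = 8113.9471 m^2. Combine: 0.00012149426 m^3 / 8113.9471 m^2 = 1.4973508e-08 m. 1 fermi = 1e-15 m, so 1.4973508e-08 m = 1.4973508e-08 / 1e-15 = 14973508 fermi ≈ 1.497e+07 fermi (4 s.f.). Final answer: 1.497e+07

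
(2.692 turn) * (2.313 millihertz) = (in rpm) 1 turn = 6.2831853 rad, so 2.692 turn = 2.692 * 6.2831853 = 16.914335 rad. 1 millihertz = 0.001 Hz, so 2.313 millihertz = 2.313 * 0.001 = 0.002313 Hz. Combine: 16.914335 rad * 0.002313 Hz = 0.039122857 rad/s. 1 rpm = 0.10471976 rad/s, so 0.039122857 rad/s = 0.039122857 / 0.10471976 = 0.37359576 rpm ≈ 0.3736 rpm (4 s.f.). Final answer: 0.3736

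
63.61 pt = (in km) 1 pt = 0.00035277778 m, so 63.61 pt = 63.61 * 0.00035277778 = 0.022440194 m. 1 km = 1000 m, so 0.022440194 m = 0.022440194 / 1000 = 2.2440194e-05 km ≈ 2.244e-05 km (4 s.f.). Final answer: 2.244e-05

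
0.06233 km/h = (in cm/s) 1.731. Check: 1 km/h = 0.27777778 m/s, so 0.06233 km/h = 0.06233 * 0.27777778 = 0.017313889 m/s. 1 cm/s = 0.01 m/s, so 0.017313889 m/s = 0.017313889 / 0.01 = 1.7313889 cm/s ≈ 1.731 cm/s (4 s.f.).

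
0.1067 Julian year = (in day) 1 Julian year = 31557600 s, so 0.1067 Julian year = 0.1067 * 31557600 = 3367195.9 s. 1 day = 86400 s, so 3367195.9 s = 3367195.9 / 86400 = 38.972175 day ≈ 38.97 day (4 s.f.). Final answer: 38.97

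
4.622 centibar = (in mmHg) 1 centibar = 1000 Pa, so 4.622 centibar = 4.622 * 1000 = 4622 Pa. 1 mmHg = 133.32237 Pa, so 4622 Pa = 4622 / 133.32237 = 34.667851 mmHg ≈ 34.67 mmHg (4 s.f.). Final answer: 34.67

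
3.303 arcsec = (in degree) 1 arcsec = 4.8481368e-06 rad, so 3.303 arcsec = 3.303 * 4.8481368e-06 = 1.6013396e-05 rad. 1 degree = 0.017453293 rad, so 1.6013396e-05 rad = 1.6013396e-05 / 0.017453293 = 0.0009175 degree. Final answer: 0.0009175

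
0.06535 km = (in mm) 1 km = 1000 m, so 0.06535 km = 0.06535 * 1000 = 65.35 m. 1 mm = 0.001 m, so 65.35 m = 65.35 / 0.001 = 65350 mm ≈ 6.535e+04 mm (4 s.f.). Final answer: 6.535e+04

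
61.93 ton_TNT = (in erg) 1 ton_TNT = 4.184e+09 J, so 61.93 ton_TNT = 61.93 * 4.184e+09 = 2.5911512e+11 J. 1 erg = 1e-07 J, so 2.5911512e+11 J = 2.5911512e+11 / 1e-07 = 2.5911512e+18 erg ≈ 2.591e+18 erg (4 s.f.). Final answer: 2.591e+18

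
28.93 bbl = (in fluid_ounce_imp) 1.619e+05. Check: 1 bbl = 0.15898729 m^3, so 28.93 bbl = 28.93 * 0.15898729 = 4.5995024 m^3. 1 fluid_ounce_imp = 2.8413063e-05 m^3, so 4.5995024 m^3 = 4.5995024 / 2.8413063e-05 = 161879.86 fluid_ounce_imp ≈ 1.619e+05 fluid_ounce_imp (4 s.f.).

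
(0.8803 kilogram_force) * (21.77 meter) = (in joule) 187.9. Check: 1 kilogram_force = 9.80665 N, so 0.8803 kilogram_force = 0.8803 * 9.80665 = 8.632794 N. 21.77 meter = 21.77 m. Combine: 8.632794 N * 21.77 m = 187.93593 J. 187.93593 J = 187.93593 joule ≈ 187.9 joule (4 s.f.).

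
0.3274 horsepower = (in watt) 1 horsepower = 745.69987 W, so 0.3274 horsepower = 0.3274 * 745.69987 = 244.14214 W. 244.14214 W = 244.14214 watt ≈ 244.1 watt (4 s.f.). Final answer: 244.1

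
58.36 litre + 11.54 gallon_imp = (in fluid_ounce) 1 litre = 0.001 m^3, so 58.36 litre = 58.36 * 0.001 = 0.05836 m^3. 1 gallon_imp = 0.00454609 m^3, so 11.54 gallon_imp = 11.54 * 0.00454609 = 0.052461879 m^3. Sum: 0.05836 + 0.052461879 = 0.11082188 m^3. 1 fluid_ounce = 2.957353e-05 m^3, so 0.11082188 m^3 = 0.11082188 / 2.957353e-05 = 3747.3335 fluid_ounce ≈ 3747 fluid_ounce (4 s.f.). Final answer: 3747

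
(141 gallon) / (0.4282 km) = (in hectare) 1 gallon = 0.0037854118 m^3, so 141 gallon = 141 * 0.0037854118 = 0.53374306 m^3. 1 km = 1000 m, so 0.4282 km = 0.4282 * 1000 = 428.2 m. Combine: 0.53374306 m^3 / 428.2 m = 0.0012464808 m^2. 1 hectare = 10000 m^2, so 0.0012464808 m^2 = 0.0012464808 / 10000 = 1.2464808e-07 hectare ≈ 1.246e-07 hectare (4 s.f.). Final answer: 1.246e-07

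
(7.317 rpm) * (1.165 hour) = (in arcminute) 1.105e+07. Check: 1 rpm = 0.10471976 rad/s, so 7.317 rpm = 7.317 * 0.10471976 = 0.76623445 rad/s. 1 hour = 3600 s, so 1.165 hour = 1.165 * 3600 = 4194 s. Combine: 0.76623445 rad/s * 4194 s = 3213.5873 rad. 1 arcminute = 0.00029088821 rad, so 3213.5873 rad = 3213.5873 / 0.00029088821 = 11047499 arcminute ≈ 1.105e+07 arcminute (4 s.f.).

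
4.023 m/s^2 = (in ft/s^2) 13.2. Check: 1 ft/s^2 = 0.3048 m/s^2, so 4.023 m/s^2 = 4.023 / 0.3048 = 13.198819 ft/s^2 ≈ 13.2 ft/s^2 (4 s.f.).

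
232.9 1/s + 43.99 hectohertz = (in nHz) 4.632e+12. Check: 232.9 1/s = 232.9 Hz. 1 hectohertz = 100 Hz, so 43.99 hectohertz = 43.99 * 100 = 4399 Hz. Sum: 232.9 + 4399 = 4631.9 Hz. 1 nHz = 1e-09 Hz, so 4631.9 Hz = 4631.9 / 1e-09 = 4.6319e+12 nHz ≈ 4.632e+12 nHz (4 s.f.).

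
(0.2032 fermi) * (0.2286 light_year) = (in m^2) 1 fermi = 1e-15 m, so 0.2032 fermi = 0.2032 * 1e-15 = 2.032e-16 m. 1 light_year = 9.4607305e+15 m, so 0.2286 light_year = 0.2286 * 9.4607305e+15 = 2.162723e+15 m. Combine: 2.032e-16 m * 2.162723e+15 m = 0.43946531 m^2. Result: 0.43946531 m^2 ≈ 0.4395 m^2 (4 s.f.). Final answer: 0.4395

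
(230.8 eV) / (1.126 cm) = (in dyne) 3.284e-10. Check: 1 eV = 1.6021766e-19 J, so 230.8 eV = 230.8 * 1.6021766e-19 = 3.6978237e-17 J. 1 cm = 0.01 m, so 1.126 cm = 1.126 * 0.01 = 0.01126 m. Combine: 3.6978237e-17 J / 0.01126 m = 3.2840352e-15 N. 1 dyne = 1e-05 N, so 3.2840352e-15 N = 3.2840352e-15 / 1e-05 = 3.2840352e-10 dyne ≈ 3.284e-10 dyne (4 s.f.).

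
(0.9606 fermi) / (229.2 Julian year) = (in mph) 1 fermi = 1e-15 m, so 0.9606 fermi = 0.9606 * 1e-15 = 9.606e-16 m. 1 Julian year = 31557600 s, so 229.2 Julian year = 229.2 * 31557600 = 7.2330019e+09 s. Combine: 9.606e-16 m / 7.2330019e+09 s = 1.3280793e-25 m/s. 1 mph = 0.44704 m/s, so 1.3280793e-25 m/s = 1.3280793e-25 / 0.44704 = 2.9708287e-25 mph ≈ 2.971e-25 mph (4 s.f.). Final answer: 2.971e-25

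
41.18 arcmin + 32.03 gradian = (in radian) 1 arcmin = 0.00029088821 rad, so 41.18 arcmin = 41.18 * 0.00029088821 = 0.011978776 rad. 1 gradian = 0.015707963 rad, so 32.03 gradian = 32.03 * 0.015707963 = 0.50312606 rad. Sum: 0.011978776 + 0.50312606 = 0.51510484 rad. 0.51510484 rad = 0.51510484 radian ≈ 0.5151 radian (4 s.f.). Final answer: 0.5151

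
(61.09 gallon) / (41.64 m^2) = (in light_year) 5.87e-19. Check: 1 gallon = 0.0037854118 m^3, so 61.09 gallon = 61.09 * 0.0037854118 = 0.23125081 m^3. 41.64 m^2 is already in m^2. Combine: 0.23125081 m^3 / 41.64 m^2 = 0.0055535736 m. 1 light_year = 9.4607305e+15 m, so 0.0055535736 m = 0.0055535736 / 9.4607305e+15 = 5.870132e-19 light_year ≈ 5.87e-19 light_year (4 s.f.).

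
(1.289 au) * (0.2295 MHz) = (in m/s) 4.425e+16. Check: 1 au = 1.4959787e+11 m, so 1.289 au = 1.289 * 1.4959787e+11 = 1.9283166e+11 m. 1 MHz = 1000000 Hz, so 0.2295 MHz = 0.2295 * 1000000 = 229500 Hz. Combine: 1.9283166e+11 m * 229500 Hz = 4.4254865e+16 m/s. Result: 4.4254865e+16 m/s ≈ 4.425e+16 m/s (4 s.f.).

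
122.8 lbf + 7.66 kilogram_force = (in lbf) 139.7. Check: 1 lbf = 4.4482216 N, so 122.8 lbf = 122.8 * 4.4482216 = 546.24161 N. 1 kilogram_force = 9.80665 N, so 7.66 kilogram_force = 7.66 * 9.80665 = 75.118939 N. Sum: 546.24161 + 75.118939 = 621.36055 N. 1 lbf = 4.4482216 N, so 621.36055 N = 621.36055 / 4.4482216 = 139.68741 lbf ≈ 139.7 lbf (4 s.f.).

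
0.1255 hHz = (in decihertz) 1 hHz = 100 Hz, so 0.1255 hHz = 0.1255 * 100 = 12.55 Hz. 1 decihertz = 0.1 Hz, so 12.55 Hz = 12.55 / 0.1 = 125.5 decihertz. Final answer: 125.5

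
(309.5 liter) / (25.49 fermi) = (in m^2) 1 liter = 0.001 m^3, so 309.5 liter = 309.5 * 0.001 = 0.3095 m^3. 1 fermi = 1e-15 m, so 25.49 fermi = 25.49 * 1e-15 = 2.549e-14 m. Combine: 0.3095 m^3 / 2.549e-14 m = 1.2142016e+13 m^2. Result: 1.2142016e+13 m^2 ≈ 1.214e+13 m^2 (4 s.f.). Final answer: 1.214e+13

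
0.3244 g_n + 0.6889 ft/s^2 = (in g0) 0.3458. Check: 1 g_n = 9.80665 m/s^2, so 0.3244 g_n = 0.3244 * 9.80665 = 3.1812773 m/s^2. 1 ft/s^2 = 0.3048 m/s^2, so 0.6889 ft/s^2 = 0.6889 * 0.3048 = 0.20997672 m/s^2. Sum: 3.1812773 + 0.20997672 = 3.391254 m/s^2. 1 g0 = 9.80665 m/s^2, so 3.391254 m/s^2 = 3.391254 / 9.80665 = 0.34581167 g0 ≈ 0.3458 g0 (4 s.f.).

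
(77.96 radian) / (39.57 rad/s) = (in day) 2.28e-05. Check: 77.96 radian = 77.96 rad. 39.57 rad/s is already in rad/s. Combine: 77.96 rad / 39.57 rad/s = 1.9701794 s. 1 day = 86400 s, so 1.9701794 s = 1.9701794 / 86400 = 2.2803003e-05 day ≈ 2.28e-05 day (4 s.f.).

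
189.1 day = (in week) 1 day = 86400 s, so 189.1 day = 189.1 * 86400 = 16338240 s. 1 week = 604800 s, so 16338240 s = 16338240 / 604800 = 27.014286 week ≈ 27.01 week (4 s.f.). Final answer: 27.01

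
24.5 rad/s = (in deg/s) 1404. Check: 1 deg/s = 0.017453293 rad/s, so 24.5 rad/s = 24.5 / 0.017453293 = 1403.7466 deg/s ≈ 1404 deg/s (4 s.f.).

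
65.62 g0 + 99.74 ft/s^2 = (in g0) 1 g0 = 9.80665 m/s^2, so 65.62 g0 = 65.62 * 9.80665 = 643.51237 m/s^2. 1 ft/s^2 = 0.3048 m/s^2, so 99.74 ft/s^2 = 99.74 * 0.3048 = 30.400752 m/s^2. Sum: 643.51237 + 30.400752 = 673.91313 m/s^2. 1 g0 = 9.80665 m/s^2, so 673.91313 m/s^2 = 673.91313 / 9.80665 = 68.720014 g0 ≈ 68.72 g0 (4 s.f.). Final answer: 68.72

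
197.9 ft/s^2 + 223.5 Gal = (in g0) 6.379. Check: 1 ft/s^2 = 0.3048 m/s^2, so 197.9 ft/s^2 = 197.9 * 0.3048 = 60.31992 m/s^2. 1 Gal = 0.01 m/s^2, so 223.5 Gal = 223.5 * 0.01 = 2.235 m/s^2. Sum: 60.31992 + 2.235 = 62.55492 m/s^2. 1 g0 = 9.80665 m/s^2, so 62.55492 m/s^2 = 62.55492 / 9.80665 = 6.3788266 g0 ≈ 6.379 g0 (4 s.f.).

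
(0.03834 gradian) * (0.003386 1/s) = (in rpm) 1.947e-05. Check: 1 gradian = 0.015707963 rad, so 0.03834 gradian = 0.03834 * 0.015707963 = 0.00060224331 rad. 0.003386 1/s = 0.003386 Hz. Combine: 0.00060224331 rad * 0.003386 Hz = 2.0391959e-06 rad/s. 1 rpm = 0.10471976 rad/s, so 2.0391959e-06 rad/s = 2.0391959e-06 / 0.10471976 = 1.9472886e-05 rpm ≈ 1.947e-05 rpm (4 s.f.).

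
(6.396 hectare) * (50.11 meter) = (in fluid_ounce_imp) 1.128e+11. Check: 1 hectare = 10000 m^2, so 6.396 hectare = 6.396 * 10000 = 63960 m^2. 50.11 meter = 50.11 m. Combine: 63960 m^2 * 50.11 m = 3205035.6 m^3. 1 fluid_ounce_imp = 2.8413063e-05 m^3, so 3205035.6 m^3 = 3205035.6 / 2.8413063e-05 = 1.1280148e+11 fluid_ounce_imp ≈ 1.128e+11 fluid_ounce_imp (4 s.f.).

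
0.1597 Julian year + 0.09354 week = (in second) 1 Julian year = 31557600 s, so 0.1597 Julian year = 0.1597 * 31557600 = 5039748.7 s. 1 week = 604800 s, so 0.09354 week = 0.09354 * 604800 = 56572.992 s. Sum: 5039748.7 + 56572.992 = 5096321.7 s. 5096321.7 s = 5096321.7 second ≈ 5.096e+06 second (4 s.f.). Final answer: 5.096e+06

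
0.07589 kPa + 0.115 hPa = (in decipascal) 1 kPa = 1000 Pa, so 0.07589 kPa = 0.07589 * 1000 = 75.89 Pa. 1 hPa = 100 Pa, so 0.115 hPa = 0.115 * 100 = 11.5 Pa. Sum: 75.89 + 11.5 = 87.39 Pa. 1 decipascal = 0.1 Pa, so 87.39 Pa = 87.39 / 0.1 = 873.9 decipascal. Final answer: 873.9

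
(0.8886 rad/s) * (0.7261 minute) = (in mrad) 3.871e+04. Check: 0.8886 rad/s is already in rad/s. 1 minute = 60 s, so 0.7261 minute = 0.7261 * 60 = 43.566 s. Combine: 0.8886 rad/s * 43.566 s = 38.712748 rad. 1 mrad = 0.001 rad, so 38.712748 rad = 38.712748 / 0.001 = 38712.748 mrad ≈ 3.871e+04 mrad (4 s.f.).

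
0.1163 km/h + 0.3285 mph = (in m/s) 0.1792. Check: 1 km/h = 0.27777778 m/s, so 0.1163 km/h = 0.1163 * 0.27777778 = 0.032305556 m/s. 1 mph = 0.44704 m/s, so 0.3285 mph = 0.3285 * 0.44704 = 0.14685264 m/s. Sum: 0.032305556 + 0.14685264 = 0.1791582 m/s. Result: 0.1791582 m/s ≈ 0.1792 m/s (4 s.f.).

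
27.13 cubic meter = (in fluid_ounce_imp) 9.548e+05. Check: 27.13 cubic meter = 27.13 m^3. 1 fluid_ounce_imp = 2.8413063e-05 m^3, so 27.13 m^3 = 27.13 / 2.8413063e-05 = 954842.51 fluid_ounce_imp ≈ 9.548e+05 fluid_ounce_imp (4 s.f.).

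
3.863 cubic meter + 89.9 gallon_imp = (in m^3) 4.272. Check: 3.863 cubic meter = 3.863 m^3. 1 gallon_imp = 0.00454609 m^3, so 89.9 gallon_imp = 89.9 * 0.00454609 = 0.40869349 m^3. Sum: 3.863 + 0.40869349 = 4.2716935 m^3. Result: 4.2716935 m^3 ≈ 4.272 m^3 (4 s.f.).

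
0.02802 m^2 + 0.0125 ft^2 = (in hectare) 0.02802 m^2 is already in m^2. 1 ft^2 = 0.09290304 m^2, so 0.0125 ft^2 = 0.0125 * 0.09290304 = 0.001161288 m^2. Sum: 0.02802 + 0.001161288 = 0.029181288 m^2. 1 hectare = 10000 m^2, so 0.029181288 m^2 = 0.029181288 / 10000 = 2.9181288e-06 hectare ≈ 2.918e-06 hectare (4 s.f.). Final answer: 2.918e-06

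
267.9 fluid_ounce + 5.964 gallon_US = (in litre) 30.5. Check: 1 fluid_ounce = 2.957353e-05 m^3, so 267.9 fluid_ounce = 267.9 * 2.957353e-05 = 0.0079227486 m^3. 1 gallon_US = 0.0037854118 m^3, so 5.964 gallon_US = 5.964 * 0.0037854118 = 0.022576196 m^3. Sum: 0.0079227486 + 0.022576196 = 0.030498944 m^3. 1 litre = 0.001 m^3, so 0.030498944 m^3 = 0.030498944 / 0.001 = 30.498944 litre ≈ 30.5 litre (4 s.f.).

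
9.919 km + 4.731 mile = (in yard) 1 km = 1000 m, so 9.919 km = 9.919 * 1000 = 9919 m. 1 mile = 1609.344 m, so 4.731 mile = 4.731 * 1609.344 = 7613.8065 m. Sum: 9919 + 7613.8065 = 17532.806 m. 1 yard = 0.9144 m, so 17532.806 m = 17532.806 / 0.9144 = 19174.11 yard ≈ 1.917e+04 yard (4 s.f.). Final answer: 1.917e+04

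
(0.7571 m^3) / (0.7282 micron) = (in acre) 0.7571 m^3 is already in m^3. 1 micron = 1e-06 m, so 0.7282 micron = 0.7282 * 1e-06 = 7.282e-07 m. Combine: 0.7571 m^3 / 7.282e-07 m = 1039686.9 m^2. 1 acre = 4046.8564 m^2, so 1039686.9 m^2 = 1039686.9 / 4046.8564 = 256.91223 acre ≈ 256.9 acre (4 s.f.). Final answer: 256.9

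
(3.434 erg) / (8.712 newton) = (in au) 1 erg = 1e-07 J, so 3.434 erg = 3.434 * 1e-07 = 3.434e-07 J. 8.712 newton = 8.712 N. Combine: 3.434e-07 J / 8.712 N = 3.9416896e-08 m. 1 au = 1.4959787e+11 m, so 3.9416896e-08 m = 3.9416896e-08 / 1.4959787e+11 = 2.6348568e-19 au ≈ 2.635e-19 au (4 s.f.). Final answer: 2.635e-19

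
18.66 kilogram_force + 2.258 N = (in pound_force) 41.65. Check: 1 kilogram_force = 9.80665 N, so 18.66 kilogram_force = 18.66 * 9.80665 = 182.99209 N. 2.258 N is already in N. Sum: 182.99209 + 2.258 = 185.25009 N. 1 pound_force = 4.4482216 N, so 185.25009 N = 185.25009 / 4.4482216 = 41.645877 pound_force ≈ 41.65 pound_force (4 s.f.).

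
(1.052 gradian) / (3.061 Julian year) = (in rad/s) 1.711e-10. Check: 1 gradian = 0.015707963 rad, so 1.052 gradian = 1.052 * 0.015707963 = 0.016524777 rad. 1 Julian year = 31557600 s, so 3.061 Julian year = 3.061 * 31557600 = 96597814 s. Combine: 0.016524777 rad / 96597814 s = 1.7106782e-10 rad/s. Result: 1.7106782e-10 rad/s ≈ 1.711e-10 rad/s (4 s.f.).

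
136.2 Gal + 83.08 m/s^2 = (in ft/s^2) 277. Check: 1 Gal = 0.01 m/s^2, so 136.2 Gal = 136.2 * 0.01 = 1.362 m/s^2. 83.08 m/s^2 is already in m/s^2. Sum: 1.362 + 83.08 = 84.442 m/s^2. 1 ft/s^2 = 0.3048 m/s^2, so 84.442 m/s^2 = 84.442 / 0.3048 = 277.04068 ft/s^2 ≈ 277 ft/s^2 (4 s.f.).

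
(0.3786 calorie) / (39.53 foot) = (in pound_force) 1 calorie = 4.184 J, so 0.3786 calorie = 0.3786 * 4.184 = 1.5840624 J. 1 foot = 0.3048 m, so 39.53 foot = 39.53 * 0.3048 = 12.048744 m. Combine: 1.5840624 J / 12.048744 m = 0.13147116 N. 1 pound_force = 4.4482216 N, so 0.13147116 N = 0.13147116 / 4.4482216 = 0.029555893 pound_force ≈ 0.02956 pound_force (4 s.f.). Final answer: 0.02956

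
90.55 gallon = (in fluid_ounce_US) 1 gallon = 0.0037854118 m^3, so 90.55 gallon = 90.55 * 0.0037854118 = 0.34276904 m^3. 1 fluid_ounce_US = 2.957353e-05 m^3, so 0.34276904 m^3 = 0.34276904 / 2.957353e-05 = 11590.4 fluid_ounce_US ≈ 1.159e+04 fluid_ounce_US (4 s.f.). Final answer: 1.159e+04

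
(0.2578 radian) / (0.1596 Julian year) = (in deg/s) 2.933e-06. Check: 0.2578 radian = 0.2578 rad. 1 Julian year = 31557600 s, so 0.1596 Julian year = 0.1596 * 31557600 = 5036593 s. Combine: 0.2578 rad / 5036593 s = 5.1185395e-08 rad/s. 1 deg/s = 0.017453293 rad/s, so 5.1185395e-08 rad/s = 5.1185395e-08 / 0.017453293 = 2.9327071e-06 deg/s ≈ 2.933e-06 deg/s (4 s.f.).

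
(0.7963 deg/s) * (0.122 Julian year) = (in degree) 3.066e+06. Check: 1 deg/s = 0.017453293 rad/s, so 0.7963 deg/s = 0.7963 * 0.017453293 = 0.013898057 rad/s. 1 Julian year = 31557600 s, so 0.122 Julian year = 0.122 * 31557600 = 3850027.2 s. Combine: 0.013898057 rad/s * 3850027.2 s = 53507.897 rad. 1 degree = 0.017453293 rad, so 53507.897 rad = 53507.897 / 0.017453293 = 3065776.7 degree ≈ 3.066e+06 degree (4 s.f.).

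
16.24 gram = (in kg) 1 gram = 0.001 kg, so 16.24 gram = 16.24 * 0.001 = 0.01624 kg. Result: 0.01624 kg. Final answer: 0.01624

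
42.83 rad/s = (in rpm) 1 rpm = 0.10471976 rad/s, so 42.83 rad/s = 42.83 / 0.10471976 = 408.99637 rpm ≈ 409 rpm (4 s.f.). Final answer: 409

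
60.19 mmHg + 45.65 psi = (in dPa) 1 mmHg = 133.32237 Pa, so 60.19 mmHg = 60.19 * 133.32237 = 8024.6734 Pa. 1 psi = 6894.7573 Pa, so 45.65 psi = 45.65 * 6894.7573 = 314745.67 Pa. Sum: 8024.6734 + 314745.67 = 322770.34 Pa. 1 dPa = 0.1 Pa, so 322770.34 Pa = 322770.34 / 0.1 = 3227703.4 dPa ≈ 3.228e+06 dPa (4 s.f.). Final answer: 3.228e+06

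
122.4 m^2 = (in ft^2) 1 ft^2 = 0.09290304 m^2, so 122.4 m^2 = 122.4 / 0.09290304 = 1317.5026 ft^2 ≈ 1318 ft^2 (4 s.f.). Final answer: 1318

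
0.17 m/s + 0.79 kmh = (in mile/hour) 0.17 m/s is already in m/s. 1 kmh = 0.27777778 m/s, so 0.79 kmh = 0.79 * 0.27777778 = 0.21944444 m/s. Sum: 0.17 + 0.21944444 = 0.38944444 m/s. 1 mile/hour = 0.44704 m/s, so 0.38944444 m/s = 0.38944444 / 0.44704 = 0.87116241 mile/hour ≈ 0.8712 mile/hour (4 s.f.). Final answer: 0.8712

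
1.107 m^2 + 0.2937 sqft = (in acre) 1.107 m^2 is already in m^2. 1 sqft = 0.09290304 m^2, so 0.2937 sqft = 0.2937 * 0.09290304 = 0.027285623 m^2. Sum: 1.107 + 0.027285623 = 1.1342856 m^2. 1 acre = 4046.8564 m^2, so 1.1342856 m^2 = 1.1342856 / 4046.8564 = 0.00028028808 acre ≈ 0.0002803 acre (4 s.f.). Final answer: 0.0002803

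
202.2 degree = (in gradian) 224.7. Check: 1 degree = 0.017453293 rad, so 202.2 degree = 202.2 * 0.017453293 = 3.5290557 rad. 1 gradian = 0.015707963 rad, so 3.5290557 rad = 3.5290557 / 0.015707963 = 224.66667 gradian ≈ 224.7 gradian (4 s.f.).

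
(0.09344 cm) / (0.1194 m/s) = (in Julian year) 2.48e-10. Check: 1 cm = 0.01 m, so 0.09344 cm = 0.09344 * 0.01 = 0.0009344 m. 0.1194 m/s is already in m/s. Combine: 0.0009344 m / 0.1194 m/s = 0.0078257956 s. 1 Julian year = 31557600 s, so 0.0078257956 s = 0.0078257956 / 31557600 = 2.479845e-10 Julian year ≈ 2.48e-10 Julian year (4 s.f.).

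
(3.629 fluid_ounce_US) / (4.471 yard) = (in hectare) 1 fluid_ounce_US = 2.957353e-05 m^3, so 3.629 fluid_ounce_US = 3.629 * 2.957353e-05 = 0.00010732234 m^3. 1 yard = 0.9144 m, so 4.471 yard = 4.471 * 0.9144 = 4.0882824 m. Combine: 0.00010732234 m^3 / 4.0882824 m = 2.6251205e-05 m^2. 1 hectare = 10000 m^2, so 2.6251205e-05 m^2 = 2.6251205e-05 / 10000 = 2.6251205e-09 hectare ≈ 2.625e-09 hectare (4 s.f.). Final answer: 2.625e-09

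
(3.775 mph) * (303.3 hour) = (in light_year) 1 mph = 0.44704 m/s, so 3.775 mph = 3.775 * 0.44704 = 1.687576 m/s. 1 hour = 3600 s, so 303.3 hour = 303.3 * 3600 = 1091880 s. Combine: 1.687576 m/s * 1091880 s = 1842630.5 m. 1 light_year = 9.4607305e+15 m, so 1842630.5 m = 1842630.5 / 9.4607305e+15 = 1.947662e-10 light_year ≈ 1.948e-10 light_year (4 s.f.). Final answer: 1.948e-10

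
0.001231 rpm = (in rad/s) 1 rpm = 0.10471976 rad/s, so 0.001231 rpm = 0.001231 * 0.10471976 = 0.00012891002 rad/s. Result: 0.00012891002 rad/s ≈ 0.0001289 rad/s (4 s.f.). Final answer: 0.0001289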